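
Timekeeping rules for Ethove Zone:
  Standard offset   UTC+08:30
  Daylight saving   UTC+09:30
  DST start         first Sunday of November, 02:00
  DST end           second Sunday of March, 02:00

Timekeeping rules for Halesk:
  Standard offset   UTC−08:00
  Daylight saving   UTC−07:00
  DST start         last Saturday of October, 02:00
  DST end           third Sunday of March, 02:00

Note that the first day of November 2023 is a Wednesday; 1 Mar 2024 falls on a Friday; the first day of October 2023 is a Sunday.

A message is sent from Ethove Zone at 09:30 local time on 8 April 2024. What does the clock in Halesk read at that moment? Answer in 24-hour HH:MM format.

17:00

1 November 2023 is a Wednesday, so the first Sunday is November 5.
1 March 2024 is a Friday, so the first Sunday is March 3 and the second is March 10.
8 April 2024 does not fall between 5 November 2023 and 10 March 2024, so daylight saving is not in effect and Ethove Zone is at UTC+08:30.
09:30 Ethove Zone − 8h30m = 01:00 UTC.
1 October 2023 is a Sunday, so Saturdays fall on 7, 14, 21, 28; the last is October 28.
1 March 2024 is a Friday, so the first Sunday is March 3 and the third is March 17.
At the standard offset (UTC−08:00), 01:00 UTC − 8h = 17:00 Halesk standard time (rolling into the previous day, 7 April 2024).
Daylight saving runs 28 October 2023 – 17 March 2024; the standard-time date in Halesk, 7 April 2024, is outside that window, so Halesk is on standard time at UTC−08:00.
01:00 UTC − 8h = 17:00 Halesk (rolling into the previous day, 7 April 2024).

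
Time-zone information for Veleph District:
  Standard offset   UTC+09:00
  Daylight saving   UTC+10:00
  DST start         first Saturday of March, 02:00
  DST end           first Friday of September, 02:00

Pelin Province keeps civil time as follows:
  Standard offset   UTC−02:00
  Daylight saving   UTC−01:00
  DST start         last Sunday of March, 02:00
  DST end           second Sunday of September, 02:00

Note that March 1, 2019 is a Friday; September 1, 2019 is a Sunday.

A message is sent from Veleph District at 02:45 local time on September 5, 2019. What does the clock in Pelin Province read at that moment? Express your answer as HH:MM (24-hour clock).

1 March 2019 is a Friday, so the first Saturday is March 2.
1 September 2019 is a Sunday, so the first Friday is September 6.
Daylight saving runs 2 March – 6 September; September 5, 2019 is inside that window, so Veleph District is at UTC+10:00.
02:45 Veleph District − 10h = 16:45 UTC (rolling into the previous day, 4 September 2019).
1 March 2019 is a Friday, so Sundays fall on 3, 10, 17, 24, 31; the last is March 31.
1 September 2019 is a Sunday, so the first Sunday is September 1 and the second is September 8.
At the standard offset (UTC−02:00), 16:45 UTC − 2h = 14:45 Pelin Province standard time.
The standard-time date in Pelin Province, September 4, 2019, falls between 31 March and 8 September, so daylight saving is in effect and Pelin Province is at UTC−01:00.
16:45 UTC − 1h = 15:45 Pelin Province.

15:45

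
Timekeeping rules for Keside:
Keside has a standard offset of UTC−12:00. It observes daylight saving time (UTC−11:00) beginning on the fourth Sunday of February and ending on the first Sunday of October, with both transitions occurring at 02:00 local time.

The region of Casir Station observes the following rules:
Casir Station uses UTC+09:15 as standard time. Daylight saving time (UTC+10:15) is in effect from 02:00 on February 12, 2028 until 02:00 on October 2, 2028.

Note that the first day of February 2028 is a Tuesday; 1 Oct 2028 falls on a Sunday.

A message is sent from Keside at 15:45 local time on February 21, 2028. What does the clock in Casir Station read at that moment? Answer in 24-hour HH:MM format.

14:00

1 February 2028 is a Tuesday, so the first Sunday is February 6 and the fourth is February 27.
1 October 2028 is a Sunday, so the first Sunday is October 1.
February 21, 2028 is outside the daylight-saving period (27 February – 1 October), so Keside is on standard time, UTC−12:00.
15:45 Keside + 12h = 03:45 UTC (rolling into the next day, 22 February 2028).
At the standard offset (UTC+09:15), 03:45 UTC + 9h15m = 13:00 Casir Station standard time.
The standard-time date in Casir Station, February 22, 2028, lies within the daylight-saving period (12 February – 2 October), so Casir Station is on daylight time, UTC+10:15.
03:45 UTC + 10h15m = 14:00 Casir Station.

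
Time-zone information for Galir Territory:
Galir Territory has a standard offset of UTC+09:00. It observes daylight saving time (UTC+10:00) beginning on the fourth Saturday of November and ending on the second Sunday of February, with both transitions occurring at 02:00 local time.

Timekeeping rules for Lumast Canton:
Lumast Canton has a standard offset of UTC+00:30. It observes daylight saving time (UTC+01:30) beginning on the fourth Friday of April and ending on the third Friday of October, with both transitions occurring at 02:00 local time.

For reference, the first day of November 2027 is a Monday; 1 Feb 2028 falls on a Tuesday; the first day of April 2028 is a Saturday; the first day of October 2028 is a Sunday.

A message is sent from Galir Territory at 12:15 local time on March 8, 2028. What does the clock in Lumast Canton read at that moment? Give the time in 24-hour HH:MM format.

03:45

1 November 2027 is a Monday, so the first Saturday is November 6 and the fourth is November 27.
1 February 2028 is a Tuesday, so the first Sunday is February 6 and the second is February 13.
March 8, 2028 is outside the daylight-saving period (27 November 2027 – 13 February 2028), so Galir Territory is on standard time, UTC+09:00.
12:15 Galir Territory − 9h = 03:15 UTC.
1 April 2028 is a Saturday, so the first Friday is April 7 and the fourth is April 28.
1 October 2028 is a Sunday, so the first Friday is October 6 and the third is October 20.
At the standard offset (UTC+00:30), 03:15 UTC + 0h30m = 03:45 Lumast Canton standard time.
Daylight saving runs 28 April – 20 October; the standard-time date in Lumast Canton, March 8, 2028, is outside that window, so Lumast Canton is on standard time at UTC+00:30.
03:15 UTC + 0h30m = 03:45 Lumast Canton.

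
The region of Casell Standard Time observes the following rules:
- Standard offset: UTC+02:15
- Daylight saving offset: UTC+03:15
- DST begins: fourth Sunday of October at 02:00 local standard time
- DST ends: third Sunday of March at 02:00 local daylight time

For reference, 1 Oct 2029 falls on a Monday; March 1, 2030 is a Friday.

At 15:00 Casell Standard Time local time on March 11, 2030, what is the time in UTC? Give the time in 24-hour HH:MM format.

1 October 2029 is a Monday, so the first Sunday is October 7 and the fourth is October 28.
1 March 2030 is a Friday, so the first Sunday is March 3 and the third is March 17.
March 11, 2030 falls between 28 October 2029 and 17 March 2030, so daylight saving is in effect and Casell Standard Time is at UTC+03:15.
15:00 local − 3h15m = 11:45 UTC.

11:45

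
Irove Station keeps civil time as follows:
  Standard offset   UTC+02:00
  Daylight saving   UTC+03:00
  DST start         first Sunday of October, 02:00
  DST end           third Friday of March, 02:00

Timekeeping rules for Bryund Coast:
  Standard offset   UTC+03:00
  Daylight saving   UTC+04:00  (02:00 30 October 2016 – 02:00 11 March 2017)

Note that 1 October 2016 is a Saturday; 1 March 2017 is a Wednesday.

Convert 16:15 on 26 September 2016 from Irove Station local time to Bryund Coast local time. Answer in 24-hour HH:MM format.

17:15

1 October 2016 is a Saturday, so the first Sunday is October 2.
1 March 2017 is a Wednesday, so the first Friday is March 3 and the third is March 17.
Daylight saving runs 2 October 2016 – 17 March 2017; 26 September 2016 is outside that window, so Irove Station is on standard time at UTC+02:00.
16:15 Irove Station − 2h = 14:15 UTC.
At the standard offset (UTC+03:00), 14:15 UTC + 3h = 17:15 Bryund Coast standard time.
The standard-time date in Bryund Coast, 26 September 2016, does not fall between 30 October 2016 and 11 March 2017, so daylight saving is not in effect and Bryund Coast is at UTC+03:00.
14:15 UTC + 3h = 17:15 Bryund Coast.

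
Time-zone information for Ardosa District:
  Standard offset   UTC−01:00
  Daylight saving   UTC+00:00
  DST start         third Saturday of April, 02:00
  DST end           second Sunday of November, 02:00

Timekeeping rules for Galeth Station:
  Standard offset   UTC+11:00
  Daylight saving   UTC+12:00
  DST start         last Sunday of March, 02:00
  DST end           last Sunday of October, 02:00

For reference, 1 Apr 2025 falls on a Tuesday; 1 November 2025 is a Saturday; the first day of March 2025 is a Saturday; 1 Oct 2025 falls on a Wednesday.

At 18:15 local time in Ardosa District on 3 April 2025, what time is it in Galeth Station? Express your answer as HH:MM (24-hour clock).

07:15

1 April 2025 is a Tuesday, so the first Saturday is April 5 and the third is April 19.
1 November 2025 is a Saturday, so the first Sunday is November 2 and the second is November 9.
3 April 2025 is outside the daylight-saving period (19 April – 9 November), so Ardosa District is on standard time, UTC−01:00.
18:15 Ardosa District + 1h = 19:15 UTC.
1 March 2025 is a Saturday, so Sundays fall on 2, 9, 16, 23, 30; the last is March 30.
1 October 2025 is a Wednesday, so Sundays fall on 5, 12, 19, 26; the last is October 26.
At the standard offset (UTC+11:00), 19:15 UTC + 11h = 06:15 Galeth Station standard time (rolling into the next day, 4 April 2025).
The standard-time date in Galeth Station, 4 April 2025, lies within the daylight-saving period (30 March – 26 October), so Galeth Station is on daylight time, UTC+12:00.
19:15 UTC + 12h = 07:15 Galeth Station (rolling into the next day, 4 April 2025).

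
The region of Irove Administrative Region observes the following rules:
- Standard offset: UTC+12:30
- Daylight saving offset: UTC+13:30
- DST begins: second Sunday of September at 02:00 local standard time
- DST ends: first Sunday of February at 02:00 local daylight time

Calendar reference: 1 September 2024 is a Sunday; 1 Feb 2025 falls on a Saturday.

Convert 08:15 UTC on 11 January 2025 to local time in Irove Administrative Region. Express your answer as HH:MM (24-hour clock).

21:45

1 September 2024 is a Sunday, so the first Sunday is September 1 and the second is September 8.
1 February 2025 is a Saturday, so the first Sunday is February 2.
At the standard offset (UTC+12:30), 08:15 UTC + 12h30m = 20:45 Irove Administrative Region standard time.
The standard-time date in Irove Administrative Region, 11 January 2025, lies within the daylight-saving period (8 September 2024 – 2 February 2025), so Irove Administrative Region is on daylight time, UTC+13:30.
08:15 UTC + 13h30m = 21:45 local.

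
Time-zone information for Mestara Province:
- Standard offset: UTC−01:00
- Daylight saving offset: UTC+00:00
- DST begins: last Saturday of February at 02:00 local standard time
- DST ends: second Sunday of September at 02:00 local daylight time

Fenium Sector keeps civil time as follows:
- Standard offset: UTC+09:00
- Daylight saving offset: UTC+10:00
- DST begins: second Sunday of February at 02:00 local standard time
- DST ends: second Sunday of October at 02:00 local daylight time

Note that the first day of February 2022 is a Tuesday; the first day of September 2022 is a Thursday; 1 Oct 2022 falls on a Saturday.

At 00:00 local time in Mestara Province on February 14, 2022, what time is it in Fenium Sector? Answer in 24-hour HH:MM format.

1 February 2022 is a Tuesday, so Saturdays fall on 5, 12, 19, 26; the last is February 26.
1 September 2022 is a Thursday, so the first Sunday is September 4 and the second is September 11.
February 14, 2022 does not fall between 26 February and 11 September, so daylight saving is not in effect and Mestara Province is at UTC−01:00.
00:00 Mestara Province + 1h = 01:00 UTC.
1 February 2022 is a Tuesday, so the first Sunday is February 6 and the second is February 13.
1 October 2022 is a Saturday, so the first Sunday is October 2 and the second is October 9.
At the standard offset (UTC+09:00), 01:00 UTC + 9h = 10:00 Fenium Sector standard time.
The standard-time date in Fenium Sector, February 14, 2022, falls between 13 February and 9 October, so daylight saving is in effect and Fenium Sector is at UTC+10:00.
01:00 UTC + 10h = 11:00 Fenium Sector.

11:00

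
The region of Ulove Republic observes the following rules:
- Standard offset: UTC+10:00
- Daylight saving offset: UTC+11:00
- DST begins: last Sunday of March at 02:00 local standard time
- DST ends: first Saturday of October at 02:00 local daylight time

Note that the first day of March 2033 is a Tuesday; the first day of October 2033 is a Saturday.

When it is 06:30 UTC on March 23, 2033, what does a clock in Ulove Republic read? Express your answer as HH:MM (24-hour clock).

16:30

1 March 2033 is a Tuesday, so Sundays fall on 6, 13, 20, 27; the last is March 27.
1 October 2033 is a Saturday, so the first Saturday is October 1.
At the standard offset (UTC+10:00), 06:30 UTC + 10h = 16:30 Ulove Republic standard time.
The standard-time date in Ulove Republic, March 23, 2033, is outside the daylight-saving period (27 March – 1 October), so Ulove Republic is on standard time, UTC+10:00.
06:30 UTC + 10h = 16:30 local.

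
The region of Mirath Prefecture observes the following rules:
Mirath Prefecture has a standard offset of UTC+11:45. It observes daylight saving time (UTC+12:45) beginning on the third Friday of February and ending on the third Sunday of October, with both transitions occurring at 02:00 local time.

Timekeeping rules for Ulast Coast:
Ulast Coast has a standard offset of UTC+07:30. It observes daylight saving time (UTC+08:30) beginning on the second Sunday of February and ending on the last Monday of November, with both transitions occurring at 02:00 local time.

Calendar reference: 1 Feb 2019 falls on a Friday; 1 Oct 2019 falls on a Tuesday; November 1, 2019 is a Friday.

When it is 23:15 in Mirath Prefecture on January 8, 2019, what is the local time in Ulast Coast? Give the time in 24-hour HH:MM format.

19:00

1 February 2019 is a Friday, so the first Friday is February 1 and the third is February 15.
1 October 2019 is a Tuesday, so the first Sunday is October 6 and the third is October 20.
January 8, 2019 does not fall between 15 February and 20 October, so daylight saving is not in effect and Mirath Prefecture is at UTC+11:45.
23:15 Mirath Prefecture − 11h45m = 11:30 UTC.
1 February 2019 is a Friday, so the first Sunday is February 3 and the second is February 10.
1 November 2019 is a Friday, so Mondays fall on 4, 11, 18, 25; the last is November 25.
At the standard offset (UTC+07:30), 11:30 UTC + 7h30m = 19:00 Ulast Coast standard time.
The standard-time date in Ulast Coast, January 8, 2019, does not fall between 10 February and 25 November, so daylight saving is not in effect and Ulast Coast is at UTC+07:30.
11:30 UTC + 7h30m = 19:00 Ulast Coast.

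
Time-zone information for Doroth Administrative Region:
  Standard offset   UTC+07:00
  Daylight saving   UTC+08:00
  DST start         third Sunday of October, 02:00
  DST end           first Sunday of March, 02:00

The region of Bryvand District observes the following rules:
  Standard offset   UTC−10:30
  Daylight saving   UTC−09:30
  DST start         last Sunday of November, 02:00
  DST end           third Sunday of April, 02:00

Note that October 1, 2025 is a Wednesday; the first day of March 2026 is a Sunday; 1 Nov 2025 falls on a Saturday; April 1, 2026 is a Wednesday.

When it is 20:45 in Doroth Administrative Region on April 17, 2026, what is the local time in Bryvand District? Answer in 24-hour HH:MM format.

04:15

1 October 2025 is a Wednesday, so the first Sunday is October 5 and the third is October 19.
1 March 2026 is a Sunday, so the first Sunday is March 1.
Daylight saving runs 19 October 2025 – 1 March 2026; April 17, 2026 is outside that window, so Doroth Administrative Region is on standard time at UTC+07:00.
20:45 Doroth Administrative Region − 7h = 13:45 UTC.
1 November 2025 is a Saturday, so Sundays fall on 2, 9, 16, 23, 30; the last is November 30.
1 April 2026 is a Wednesday, so the first Sunday is April 5 and the third is April 19.
At the standard offset (UTC−10:30), 13:45 UTC − 10h30m = 03:15 Bryvand District standard time.
The standard-time date in Bryvand District, April 17, 2026, falls between 30 November 2025 and 19 April 2026, so daylight saving is in effect and Bryvand District is at UTC−09:30.
13:45 UTC − 9h30m = 04:15 Bryvand District.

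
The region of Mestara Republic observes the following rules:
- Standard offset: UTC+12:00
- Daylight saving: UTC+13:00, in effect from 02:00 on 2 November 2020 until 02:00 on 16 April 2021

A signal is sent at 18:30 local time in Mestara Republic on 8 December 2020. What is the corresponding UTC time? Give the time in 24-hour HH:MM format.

05:30

8 December 2020 lies within the daylight-saving period (2 November 2020 – 16 April 2021), so Mestara Republic is on daylight time, UTC+13:00.
18:30 local − 13h = 05:30 UTC.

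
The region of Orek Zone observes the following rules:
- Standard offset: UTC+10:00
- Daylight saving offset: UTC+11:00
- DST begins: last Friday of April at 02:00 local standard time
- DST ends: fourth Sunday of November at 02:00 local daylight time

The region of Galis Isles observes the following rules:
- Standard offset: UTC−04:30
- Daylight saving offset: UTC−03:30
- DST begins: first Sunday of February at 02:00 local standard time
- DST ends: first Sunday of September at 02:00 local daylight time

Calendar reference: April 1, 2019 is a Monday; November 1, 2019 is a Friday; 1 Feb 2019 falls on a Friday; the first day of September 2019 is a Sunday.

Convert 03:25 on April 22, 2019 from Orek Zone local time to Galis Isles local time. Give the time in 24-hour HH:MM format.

1 April 2019 is a Monday, so Fridays fall on 5, 12, 19, 26; the last is April 26.
1 November 2019 is a Friday, so the first Sunday is November 3 and the fourth is November 24.
April 22, 2019 does not fall between 26 April and 24 November, so daylight saving is not in effect and Orek Zone is at UTC+10:00.
03:25 Orek Zone − 10h = 17:25 UTC (rolling into the previous day, 21 April 2019).
1 February 2019 is a Friday, so the first Sunday is February 3.
1 September 2019 is a Sunday, so the first Sunday is September 1.
At the standard offset (UTC−04:30), 17:25 UTC − 4h30m = 12:55 Galis Isles standard time.
Daylight saving runs 3 February – 1 September; the standard-time date in Galis Isles, April 21, 2019, is inside that window, so Galis Isles is at UTC−03:30.
17:25 UTC − 3h30m = 13:55 Galis Isles.

13:55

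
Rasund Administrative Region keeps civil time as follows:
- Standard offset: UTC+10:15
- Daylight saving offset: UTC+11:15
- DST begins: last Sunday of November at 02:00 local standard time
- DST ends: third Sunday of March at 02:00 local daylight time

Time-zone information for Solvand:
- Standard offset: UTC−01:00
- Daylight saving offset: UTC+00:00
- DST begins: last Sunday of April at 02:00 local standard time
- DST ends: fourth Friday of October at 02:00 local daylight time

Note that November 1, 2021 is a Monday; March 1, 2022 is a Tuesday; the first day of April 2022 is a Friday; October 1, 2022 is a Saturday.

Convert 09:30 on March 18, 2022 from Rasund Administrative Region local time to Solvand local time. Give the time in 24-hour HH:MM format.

1 November 2021 is a Monday, so Sundays fall on 7, 14, 21, 28; the last is November 28.
1 March 2022 is a Tuesday, so the first Sunday is March 6 and the third is March 20.
March 18, 2022 falls between 28 November 2021 and 20 March 2022, so daylight saving is in effect and Rasund Administrative Region is at UTC+11:15.
09:30 Rasund Administrative Region − 11h15m = 22:15 UTC (rolling into the previous day, 17 March 2022).
1 April 2022 is a Friday, so Sundays fall on 3, 10, 17, 24; the last is April 24.
1 October 2022 is a Saturday, so the first Friday is October 7 and the fourth is October 28.
At the standard offset (UTC−01:00), 22:15 UTC − 1h = 21:15 Solvand standard time.
The standard-time date in Solvand, March 17, 2022, is outside the daylight-saving period (24 April – 28 October), so Solvand is on standard time, UTC−01:00.
22:15 UTC − 1h = 21:15 Solvand.

21:15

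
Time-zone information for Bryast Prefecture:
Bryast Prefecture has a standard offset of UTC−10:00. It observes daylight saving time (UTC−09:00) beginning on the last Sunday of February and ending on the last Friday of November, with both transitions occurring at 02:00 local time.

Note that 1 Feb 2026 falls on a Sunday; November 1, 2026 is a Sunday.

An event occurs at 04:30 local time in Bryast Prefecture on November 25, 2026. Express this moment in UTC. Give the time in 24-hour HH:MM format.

1 February 2026 is a Sunday, so Sundays fall on 1, 8, 15, 22; the last is February 22.
1 November 2026 is a Sunday, so Fridays fall on 6, 13, 20, 27; the last is November 27.
November 25, 2026 falls between 22 February and 27 November, so daylight saving is in effect and Bryast Prefecture is at UTC−09:00.
04:30 local + 9h = 13:30 UTC.

13:30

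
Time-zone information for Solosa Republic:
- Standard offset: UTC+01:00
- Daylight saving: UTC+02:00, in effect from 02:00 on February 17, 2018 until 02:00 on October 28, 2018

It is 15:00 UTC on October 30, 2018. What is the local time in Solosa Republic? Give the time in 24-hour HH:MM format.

At the standard offset (UTC+01:00), 15:00 UTC + 1h = 16:00 Solosa Republic standard time.
The standard-time date in Solosa Republic, October 30, 2018, does not fall between 17 February and 28 October, so daylight saving is not in effect and Solosa Republic is at UTC+01:00.
15:00 UTC + 1h = 16:00 local.

16:00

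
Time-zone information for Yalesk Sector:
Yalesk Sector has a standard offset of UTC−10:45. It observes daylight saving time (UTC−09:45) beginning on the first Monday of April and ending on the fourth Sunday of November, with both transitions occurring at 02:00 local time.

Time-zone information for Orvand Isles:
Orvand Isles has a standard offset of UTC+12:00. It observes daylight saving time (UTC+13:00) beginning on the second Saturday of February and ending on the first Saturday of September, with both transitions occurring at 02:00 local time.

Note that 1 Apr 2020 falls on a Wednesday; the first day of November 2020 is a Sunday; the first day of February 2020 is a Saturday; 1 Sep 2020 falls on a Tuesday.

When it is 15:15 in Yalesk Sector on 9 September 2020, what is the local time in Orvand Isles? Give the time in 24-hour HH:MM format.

1 April 2020 is a Wednesday, so the first Monday is April 6.
1 November 2020 is a Sunday, so the first Sunday is November 1 and the fourth is November 22.
Daylight saving runs 6 April – 22 November; 9 September 2020 is inside that window, so Yalesk Sector is at UTC−09:45.
15:15 Yalesk Sector + 9h45m = 01:00 UTC (rolling into the next day, 10 September 2020).
1 February 2020 is a Saturday, so the first Saturday is February 1 and the second is February 8.
1 September 2020 is a Tuesday, so the first Saturday is September 5.
At the standard offset (UTC+12:00), 01:00 UTC + 12h = 13:00 Orvand Isles standard time.
The standard-time date in Orvand Isles, 10 September 2020, is outside the daylight-saving period (8 February – 5 September), so Orvand Isles is on standard time, UTC+12:00.
01:00 UTC + 12h = 13:00 Orvand Isles.

13:00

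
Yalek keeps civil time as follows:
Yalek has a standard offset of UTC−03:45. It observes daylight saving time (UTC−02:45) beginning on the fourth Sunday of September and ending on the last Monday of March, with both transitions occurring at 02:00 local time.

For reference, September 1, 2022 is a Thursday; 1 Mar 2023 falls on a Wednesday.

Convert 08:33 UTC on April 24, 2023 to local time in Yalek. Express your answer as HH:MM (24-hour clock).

04:48

1 September 2022 is a Thursday, so the first Sunday is September 4 and the fourth is September 25.
1 March 2023 is a Wednesday, so Mondays fall on 6, 13, 20, 27; the last is March 27.
At the standard offset (UTC−03:45), 08:33 UTC − 3h45m = 04:48 Yalek standard time.
The standard-time date in Yalek, April 24, 2023, does not fall between 25 September 2022 and 27 March 2023, so daylight saving is not in effect and Yalek is at UTC−03:45.
08:33 UTC − 3h45m = 04:48 local.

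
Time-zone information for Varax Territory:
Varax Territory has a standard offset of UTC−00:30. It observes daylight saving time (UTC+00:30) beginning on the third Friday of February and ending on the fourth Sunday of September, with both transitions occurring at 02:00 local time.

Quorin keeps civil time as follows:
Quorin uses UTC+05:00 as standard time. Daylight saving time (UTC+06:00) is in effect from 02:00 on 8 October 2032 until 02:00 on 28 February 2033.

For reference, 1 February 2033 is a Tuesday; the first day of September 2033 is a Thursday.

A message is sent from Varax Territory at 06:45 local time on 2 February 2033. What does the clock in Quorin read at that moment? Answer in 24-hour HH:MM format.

1 February 2033 is a Tuesday, so the first Friday is February 4 and the third is February 18.
1 September 2033 is a Thursday, so the first Sunday is September 4 and the fourth is September 25.
2 February 2033 is outside the daylight-saving period (18 February – 25 September), so Varax Territory is on standard time, UTC−00:30.
06:45 Varax Territory + 0h30m = 07:15 UTC.
At the standard offset (UTC+05:00), 07:15 UTC + 5h = 12:15 Quorin standard time.
The standard-time date in Quorin, 2 February 2033, lies within the daylight-saving period (8 October 2032 – 28 February 2033), so Quorin is on daylight time, UTC+06:00.
07:15 UTC + 6h = 13:15 Quorin.

13:15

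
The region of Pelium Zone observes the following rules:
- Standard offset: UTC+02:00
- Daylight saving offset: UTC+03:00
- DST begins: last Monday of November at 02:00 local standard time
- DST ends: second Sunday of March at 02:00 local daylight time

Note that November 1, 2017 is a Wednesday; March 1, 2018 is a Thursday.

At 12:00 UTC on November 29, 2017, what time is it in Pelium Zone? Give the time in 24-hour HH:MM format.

1 November 2017 is a Wednesday, so Mondays fall on 6, 13, 20, 27; the last is November 27.
1 March 2018 is a Thursday, so the first Sunday is March 4 and the second is March 11.
At the standard offset (UTC+02:00), 12:00 UTC + 2h = 14:00 Pelium Zone standard time.
Daylight saving runs 27 November 2017 – 11 March 2018; the standard-time date in Pelium Zone, November 29, 2017, is inside that window, so Pelium Zone is at UTC+03:00.
12:00 UTC + 3h = 15:00 local.

15:00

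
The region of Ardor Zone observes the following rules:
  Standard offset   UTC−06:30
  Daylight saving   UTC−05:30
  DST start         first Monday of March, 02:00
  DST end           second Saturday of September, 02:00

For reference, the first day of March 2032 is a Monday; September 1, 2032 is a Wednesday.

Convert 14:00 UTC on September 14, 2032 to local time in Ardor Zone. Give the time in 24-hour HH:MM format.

1 March 2032 is a Monday, so the first Monday is March 1.
1 September 2032 is a Wednesday, so the first Saturday is September 4 and the second is September 11.
At the standard offset (UTC−06:30), 14:00 UTC − 6h30m = 07:30 Ardor Zone standard time.
The standard-time date in Ardor Zone, September 14, 2032, is outside the daylight-saving period (1 March – 11 September), so Ardor Zone is on standard time, UTC−06:30.
14:00 UTC − 6h30m = 07:30 local.

07:30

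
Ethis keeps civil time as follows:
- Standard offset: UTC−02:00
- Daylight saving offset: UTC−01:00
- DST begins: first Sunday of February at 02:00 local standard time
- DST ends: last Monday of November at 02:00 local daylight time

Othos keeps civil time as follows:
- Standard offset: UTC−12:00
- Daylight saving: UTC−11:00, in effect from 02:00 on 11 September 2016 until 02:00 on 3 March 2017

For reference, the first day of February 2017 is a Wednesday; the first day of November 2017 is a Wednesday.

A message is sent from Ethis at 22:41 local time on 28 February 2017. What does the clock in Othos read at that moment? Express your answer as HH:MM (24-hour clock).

1 February 2017 is a Wednesday, so the first Sunday is February 5.
1 November 2017 is a Wednesday, so Mondays fall on 6, 13, 20, 27; the last is November 27.
Daylight saving runs 5 February – 27 November; 28 February 2017 is inside that window, so Ethis is at UTC−01:00.
22:41 Ethis + 1h = 23:41 UTC.
At the standard offset (UTC−12:00), 23:41 UTC − 12h = 11:41 Othos standard time.
The standard-time date in Othos, 28 February 2017, lies within the daylight-saving period (11 September 2016 – 3 March 2017), so Othos is on daylight time, UTC−11:00.
23:41 UTC − 11h = 12:41 Othos.

12:41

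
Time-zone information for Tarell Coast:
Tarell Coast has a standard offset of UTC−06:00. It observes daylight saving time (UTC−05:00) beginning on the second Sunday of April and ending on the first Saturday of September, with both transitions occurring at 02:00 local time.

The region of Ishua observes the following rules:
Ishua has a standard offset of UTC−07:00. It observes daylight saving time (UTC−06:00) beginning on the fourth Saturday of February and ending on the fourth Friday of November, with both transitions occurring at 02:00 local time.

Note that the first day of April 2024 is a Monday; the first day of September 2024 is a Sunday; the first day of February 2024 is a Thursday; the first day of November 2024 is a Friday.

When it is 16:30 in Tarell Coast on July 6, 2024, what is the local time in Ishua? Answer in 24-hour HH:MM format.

15:30

1 April 2024 is a Monday, so the first Sunday is April 7 and the second is April 14.
1 September 2024 is a Sunday, so the first Saturday is September 7.
July 6, 2024 lies within the daylight-saving period (14 April – 7 September), so Tarell Coast is on daylight time, UTC−05:00.
16:30 Tarell Coast + 5h = 21:30 UTC.
1 February 2024 is a Thursday, so the first Saturday is February 3 and the fourth is February 24.
1 November 2024 is a Friday, so the first Friday is November 1 and the fourth is November 22.
At the standard offset (UTC−07:00), 21:30 UTC − 7h = 14:30 Ishua standard time.
The standard-time date in Ishua, July 6, 2024, falls between 24 February and 22 November, so daylight saving is in effect and Ishua is at UTC−06:00.
21:30 UTC − 6h = 15:30 Ishua.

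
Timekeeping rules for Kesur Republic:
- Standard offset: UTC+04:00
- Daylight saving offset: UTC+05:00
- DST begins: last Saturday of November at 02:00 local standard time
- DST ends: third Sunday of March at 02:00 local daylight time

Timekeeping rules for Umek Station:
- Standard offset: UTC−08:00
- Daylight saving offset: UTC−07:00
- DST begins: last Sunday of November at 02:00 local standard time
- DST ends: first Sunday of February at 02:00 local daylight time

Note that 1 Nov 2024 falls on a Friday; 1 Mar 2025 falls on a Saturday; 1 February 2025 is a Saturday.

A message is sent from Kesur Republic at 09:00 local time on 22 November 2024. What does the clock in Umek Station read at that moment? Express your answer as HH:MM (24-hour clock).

21:00

1 November 2024 is a Friday, so Saturdays fall on 2, 9, 16, 23, 30; the last is November 30.
1 March 2025 is a Saturday, so the first Sunday is March 2 and the third is March 16.
22 November 2024 is outside the daylight-saving period (30 November 2024 – 16 March 2025), so Kesur Republic is on standard time, UTC+04:00.
09:00 Kesur Republic − 4h = 05:00 UTC.
1 November 2024 is a Friday, so Sundays fall on 3, 10, 17, 24; the last is November 24.
1 February 2025 is a Saturday, so the first Sunday is February 2.
At the standard offset (UTC−08:00), 05:00 UTC − 8h = 21:00 Umek Station standard time (rolling into the previous day, 21 November 2024).
Daylight saving runs 24 November 2024 – 2 February 2025; the standard-time date in Umek Station, 21 November 2024, is outside that window, so Umek Station is on standard time at UTC−08:00.
05:00 UTC − 8h = 21:00 Umek Station (rolling into the previous day, 21 November 2024).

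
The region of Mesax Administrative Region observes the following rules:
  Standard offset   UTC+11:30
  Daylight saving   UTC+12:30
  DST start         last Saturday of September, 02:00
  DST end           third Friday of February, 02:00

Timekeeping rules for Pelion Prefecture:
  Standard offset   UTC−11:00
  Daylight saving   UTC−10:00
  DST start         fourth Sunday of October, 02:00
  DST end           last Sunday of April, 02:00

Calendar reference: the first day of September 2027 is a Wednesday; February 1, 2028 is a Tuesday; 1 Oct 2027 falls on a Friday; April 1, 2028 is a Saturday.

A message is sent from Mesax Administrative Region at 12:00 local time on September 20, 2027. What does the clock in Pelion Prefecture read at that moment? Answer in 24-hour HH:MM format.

13:30

1 September 2027 is a Wednesday, so Saturdays fall on 4, 11, 18, 25; the last is September 25.
1 February 2028 is a Tuesday, so the first Friday is February 4 and the third is February 18.
September 20, 2027 does not fall between 25 September 2027 and 18 February 2028, so daylight saving is not in effect and Mesax Administrative Region is at UTC+11:30.
12:00 Mesax Administrative Region − 11h30m = 00:30 UTC.
1 October 2027 is a Friday, so the first Sunday is October 3 and the fourth is October 24.
1 April 2028 is a Saturday, so Sundays fall on 2, 9, 16, 23, 30; the last is April 30.
At the standard offset (UTC−11:00), 00:30 UTC − 11h = 13:30 Pelion Prefecture standard time (rolling into the previous day, 19 September 2027).
The standard-time date in Pelion Prefecture, September 19, 2027, does not fall between 24 October 2027 and 30 April 2028, so daylight saving is not in effect and Pelion Prefecture is at UTC−11:00.
00:30 UTC − 11h = 13:30 Pelion Prefecture (rolling into the previous day, 19 September 2027).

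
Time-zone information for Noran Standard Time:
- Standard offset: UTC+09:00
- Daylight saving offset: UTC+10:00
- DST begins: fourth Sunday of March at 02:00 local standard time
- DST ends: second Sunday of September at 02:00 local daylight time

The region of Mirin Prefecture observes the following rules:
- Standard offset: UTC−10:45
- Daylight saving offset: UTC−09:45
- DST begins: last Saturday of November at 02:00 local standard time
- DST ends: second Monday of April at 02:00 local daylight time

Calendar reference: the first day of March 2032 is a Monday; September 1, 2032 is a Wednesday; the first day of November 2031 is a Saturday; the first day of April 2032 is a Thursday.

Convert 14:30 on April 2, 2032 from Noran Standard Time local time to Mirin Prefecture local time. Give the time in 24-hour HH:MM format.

18:45

1 March 2032 is a Monday, so the first Sunday is March 7 and the fourth is March 28.
1 September 2032 is a Wednesday, so the first Sunday is September 5 and the second is September 12.
April 2, 2032 falls between 28 March and 12 September, so daylight saving is in effect and Noran Standard Time is at UTC+10:00.
14:30 Noran Standard Time − 10h = 04:30 UTC.
1 November 2031 is a Saturday, so Saturdays fall on 1, 8, 15, 22, 29; the last is November 29.
1 April 2032 is a Thursday, so the first Monday is April 5 and the second is April 12.
At the standard offset (UTC−10:45), 04:30 UTC − 10h45m = 17:45 Mirin Prefecture standard time (rolling into the previous day, 1 April 2032).
Daylight saving runs 29 November 2031 – 12 April 2032; the standard-time date in Mirin Prefecture, April 1, 2032, is inside that window, so Mirin Prefecture is at UTC−09:45.
04:30 UTC − 9h45m = 18:45 Mirin Prefecture (rolling into the previous day, 1 April 2032).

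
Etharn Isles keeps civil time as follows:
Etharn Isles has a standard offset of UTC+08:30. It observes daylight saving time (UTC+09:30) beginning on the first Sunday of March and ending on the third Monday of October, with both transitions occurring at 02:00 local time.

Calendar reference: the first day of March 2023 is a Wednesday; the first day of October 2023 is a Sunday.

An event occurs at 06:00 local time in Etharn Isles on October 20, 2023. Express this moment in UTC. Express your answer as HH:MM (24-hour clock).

21:30

1 March 2023 is a Wednesday, so the first Sunday is March 5.
1 October 2023 is a Sunday, so the first Monday is October 2 and the third is October 16.
October 20, 2023 does not fall between 5 March and 16 October, so daylight saving is not in effect and Etharn Isles is at UTC+08:30.
06:00 local − 8h30m = 21:30 UTC (rolling into the previous day, 19 October 2023).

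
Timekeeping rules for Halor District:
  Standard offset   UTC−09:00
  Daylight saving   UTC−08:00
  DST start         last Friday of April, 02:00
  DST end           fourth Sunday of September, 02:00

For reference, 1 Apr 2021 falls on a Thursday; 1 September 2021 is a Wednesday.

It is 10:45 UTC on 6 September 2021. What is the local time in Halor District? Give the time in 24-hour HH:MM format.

1 April 2021 is a Thursday, so Fridays fall on 2, 9, 16, 23, 30; the last is April 30.
1 September 2021 is a Wednesday, so the first Sunday is September 5 and the fourth is September 26.
At the standard offset (UTC−09:00), 10:45 UTC − 9h = 01:45 Halor District standard time.
The standard-time date in Halor District, 6 September 2021, falls between 30 April and 26 September, so daylight saving is in effect and Halor District is at UTC−08:00.
10:45 UTC − 8h = 02:45 local.

02:45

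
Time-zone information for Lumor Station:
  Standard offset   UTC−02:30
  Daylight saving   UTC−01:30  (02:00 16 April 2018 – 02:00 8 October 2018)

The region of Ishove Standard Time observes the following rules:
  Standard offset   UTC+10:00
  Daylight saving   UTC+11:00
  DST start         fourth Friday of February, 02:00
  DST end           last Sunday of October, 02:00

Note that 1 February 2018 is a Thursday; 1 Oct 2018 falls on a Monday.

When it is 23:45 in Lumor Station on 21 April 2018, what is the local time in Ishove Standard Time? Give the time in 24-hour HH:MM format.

12:15

21 April 2018 falls between 16 April and 8 October, so daylight saving is in effect and Lumor Station is at UTC−01:30.
23:45 Lumor Station + 1h30m = 01:15 UTC (rolling into the next day, 22 April 2018).
1 February 2018 is a Thursday, so the first Friday is February 2 and the fourth is February 23.
1 October 2018 is a Monday, so Sundays fall on 7, 14, 21, 28; the last is October 28.
At the standard offset (UTC+10:00), 01:15 UTC + 10h = 11:15 Ishove Standard Time standard time.
Daylight saving runs 23 February – 28 October; the standard-time date in Ishove Standard Time, 22 April 2018, is inside that window, so Ishove Standard Time is at UTC+11:00.
01:15 UTC + 11h = 12:15 Ishove Standard Time.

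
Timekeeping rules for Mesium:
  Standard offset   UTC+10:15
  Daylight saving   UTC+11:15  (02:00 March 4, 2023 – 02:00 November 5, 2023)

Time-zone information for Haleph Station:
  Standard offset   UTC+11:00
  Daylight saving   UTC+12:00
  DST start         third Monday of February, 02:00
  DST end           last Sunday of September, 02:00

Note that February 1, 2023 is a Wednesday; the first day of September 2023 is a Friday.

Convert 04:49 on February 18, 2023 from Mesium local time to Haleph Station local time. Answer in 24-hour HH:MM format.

Daylight saving runs 4 March – 5 November; February 18, 2023 is outside that window, so Mesium is on standard time at UTC+10:15.
04:49 Mesium − 10h15m = 18:34 UTC (rolling into the previous day, 17 February 2023).
1 February 2023 is a Wednesday, so the first Monday is February 6 and the third is February 20.
1 September 2023 is a Friday, so Sundays fall on 3, 10, 17, 24; the last is September 24.
At the standard offset (UTC+11:00), 18:34 UTC + 11h = 05:34 Haleph Station standard time (rolling into the next day, 18 February 2023).
The standard-time date in Haleph Station, February 18, 2023, is outside the daylight-saving period (20 February – 24 September), so Haleph Station is on standard time, UTC+11:00.
18:34 UTC + 11h = 05:34 Haleph Station (rolling into the next day, 18 February 2023).

05:34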